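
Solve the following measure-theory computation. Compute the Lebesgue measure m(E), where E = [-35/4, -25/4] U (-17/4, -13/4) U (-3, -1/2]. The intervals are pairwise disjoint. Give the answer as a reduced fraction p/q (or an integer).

For pairwise disjoint intervals, m(union_i I_i) = sum_i m(I_i),
and m is invariant under swapping open/closed endpoints (single points have measure 0).
So m(E) = sum_i (b_i - a_i).
  I_1 has length -25/4 - (-35/4) = 5/2.
  I_2 has length -13/4 - (-17/4) = 1.
  I_3 has length -1/2 - (-3) = 5/2.
Summing:
  m(E) = 5/2 + 1 + 5/2 = 6.

6


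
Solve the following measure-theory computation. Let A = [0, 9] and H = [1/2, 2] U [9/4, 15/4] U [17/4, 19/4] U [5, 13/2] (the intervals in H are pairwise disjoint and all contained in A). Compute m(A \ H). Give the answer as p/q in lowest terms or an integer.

The ambient interval has length m(A) = 9 - 0 = 9.
Since the holes are disjoint and sit inside A, by finite additivity
  m(H) = sum_i (b_i - a_i), and m(A \ H) = m(A) - m(H).
Computing the hole measures:
  m(H_1) = 2 - 1/2 = 3/2.
  m(H_2) = 15/4 - 9/4 = 3/2.
  m(H_3) = 19/4 - 17/4 = 1/2.
  m(H_4) = 13/2 - 5 = 3/2.
Summed: m(H) = 3/2 + 3/2 + 1/2 + 3/2 = 5.
So m(A \ H) = 9 - 5 = 4.

4


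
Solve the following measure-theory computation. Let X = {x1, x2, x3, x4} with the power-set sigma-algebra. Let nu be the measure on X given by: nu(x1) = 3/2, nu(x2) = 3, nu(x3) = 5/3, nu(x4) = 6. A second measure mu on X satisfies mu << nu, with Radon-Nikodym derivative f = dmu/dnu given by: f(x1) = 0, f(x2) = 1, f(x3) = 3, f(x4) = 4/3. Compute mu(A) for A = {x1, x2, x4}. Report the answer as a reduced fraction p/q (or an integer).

By the defining property of the Radon-Nikodym derivative, for every measurable set A,
  mu(A) = integral_A f dnu.
Since nu is a discrete measure concentrated on the atoms of X, the integral over A reduces to the sum
  mu(A) = sum_{x in A} f(x) * nu({x}).
Computing each term:
  x1: f(x1) * nu(x1) = 0 * 3/2 = 0.
  x2: f(x2) * nu(x2) = 1 * 3 = 3.
  x4: f(x4) * nu(x4) = 4/3 * 6 = 8.
Summing: mu(A) = 0 + 3 + 8 = 11.

11


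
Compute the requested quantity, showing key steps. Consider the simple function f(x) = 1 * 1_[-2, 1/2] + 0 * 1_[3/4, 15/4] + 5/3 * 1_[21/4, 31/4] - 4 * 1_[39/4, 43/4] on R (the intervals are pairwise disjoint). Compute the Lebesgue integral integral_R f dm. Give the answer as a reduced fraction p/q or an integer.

For a simple function f = sum_i c_i * 1_{A_i} with disjoint A_i,
  integral f dm = sum_i c_i * m(A_i).
Lengths of the A_i:
  m(A_1) = 1/2 - (-2) = 5/2.
  m(A_2) = 15/4 - 3/4 = 3.
  m(A_3) = 31/4 - 21/4 = 5/2.
  m(A_4) = 43/4 - 39/4 = 1.
Contributions c_i * m(A_i):
  (1) * (5/2) = 5/2.
  (0) * (3) = 0.
  (5/3) * (5/2) = 25/6.
  (-4) * (1) = -4.
Total: 5/2 + 0 + 25/6 - 4 = 8/3.

8/3


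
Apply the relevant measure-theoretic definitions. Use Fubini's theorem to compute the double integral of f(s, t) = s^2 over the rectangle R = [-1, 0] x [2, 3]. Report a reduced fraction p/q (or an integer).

f(s, t) is a tensor product of a function of s and a function of t, and both factors are bounded continuous (hence Lebesgue integrable) on the rectangle, so Fubini's theorem applies:
  integral_R f d(m x m) = (integral_a1^b1 s^2 ds) * (integral_a2^b2 1 dt).
Inner integral in s: integral_{-1}^{0} s^2 ds = (0^3 - (-1)^3)/3
  = 1/3.
Inner integral in t: integral_{2}^{3} 1 dt = (3^1 - 2^1)/1
  = 1.
Product: (1/3) * (1) = 1/3.

1/3


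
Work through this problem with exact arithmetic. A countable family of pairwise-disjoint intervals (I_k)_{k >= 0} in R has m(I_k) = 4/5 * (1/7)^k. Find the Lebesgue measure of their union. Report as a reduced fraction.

By countable additivity of the Lebesgue measure on pairwise disjoint measurable sets,
  m(union_{k >= 0} I_k) = sum_{k >= 0} m(I_k) = sum_{k >= 0} a * r^k,
  with a = 4/5 and r = 1/7.
Since 0 < r = 1/7 < 1, the geometric series converges:
  sum_{k >= 0} a * r^k = a / (1 - r).
  = 4/5 / (1 - 1/7)
  = 4/5 / (6/7)
  = 14/15.

14/15


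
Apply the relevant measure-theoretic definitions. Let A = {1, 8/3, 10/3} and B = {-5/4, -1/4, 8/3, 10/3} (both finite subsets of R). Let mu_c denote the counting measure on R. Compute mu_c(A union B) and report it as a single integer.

Counting measure on a finite set equals cardinality. By inclusion-exclusion, |A union B| = |A| + |B| - |A cap B|.
|A| = 3, |B| = 4, |A cap B| = 2.
So mu_c(A union B) = 3 + 4 - 2 = 5.

5


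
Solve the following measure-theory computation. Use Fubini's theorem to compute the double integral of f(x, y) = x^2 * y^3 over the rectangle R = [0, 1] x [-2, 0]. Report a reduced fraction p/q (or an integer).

f(x, y) is a tensor product of a function of x and a function of y, and both factors are bounded continuous (hence Lebesgue integrable) on the rectangle, so Fubini's theorem applies:
  integral_R f d(m x m) = (integral_a1^b1 x^2 dx) * (integral_a2^b2 y^3 dy).
Inner integral in x: integral_{0}^{1} x^2 dx = (1^3 - 0^3)/3
  = 1/3.
Inner integral in y: integral_{-2}^{0} y^3 dy = (0^4 - (-2)^4)/4
  = -4.
Product: (1/3) * (-4) = -4/3.

-4/3


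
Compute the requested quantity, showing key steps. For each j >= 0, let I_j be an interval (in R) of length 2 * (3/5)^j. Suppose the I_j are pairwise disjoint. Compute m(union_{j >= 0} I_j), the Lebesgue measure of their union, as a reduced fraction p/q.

By countable additivity of the Lebesgue measure on pairwise disjoint measurable sets,
  m(union_{j >= 0} I_j) = sum_{j >= 0} m(I_j) = sum_{j >= 0} a * r^j,
  with a = 2 and r = 3/5.
Since 0 < r = 3/5 < 1, the geometric series converges:
  sum_{j >= 0} a * r^j = a / (1 - r).
  = 2 / (1 - 3/5)
  = 2 / (2/5)
  = 5.

5


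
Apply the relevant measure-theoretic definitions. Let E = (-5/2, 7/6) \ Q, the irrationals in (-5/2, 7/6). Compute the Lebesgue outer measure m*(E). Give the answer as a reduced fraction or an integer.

The interval I = (-5/2, 7/6) has m(I) = 7/6 - (-5/2) = 11/3 (endpoints are measure-zero, so open/closed/half-open agree). Write I = (I cap Q) u (I \ Q). The rationals in I are countable, so m*(I cap Q) = 0 (cover each rational by intervals whose total length is arbitrarily small). By countable subadditivity m*(I) <= m*(I cap Q) + m*(I \ Q), hence m*(I \ Q) >= m(I) = 11/3. The reverse inequality m*(I \ Q) <= m*(I) = 11/3 is trivial since (I \ Q) is a subset of I. Therefore m*(I \ Q) = 11/3.

11/3


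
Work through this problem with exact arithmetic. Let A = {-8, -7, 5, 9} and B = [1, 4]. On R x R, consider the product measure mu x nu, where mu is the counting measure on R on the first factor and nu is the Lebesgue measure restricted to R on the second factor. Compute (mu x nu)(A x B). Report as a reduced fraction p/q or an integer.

For a measurable rectangle A x B, the product measure satisfies
  (mu x nu)(A x B) = mu(A) * nu(B).
  mu(A) = 4.
  nu(B) = 3.
  (mu x nu)(A x B) = 4 * 3 = 12.

12


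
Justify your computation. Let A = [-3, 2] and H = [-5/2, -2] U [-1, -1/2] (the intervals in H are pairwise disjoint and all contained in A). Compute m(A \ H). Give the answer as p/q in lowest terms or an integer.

The ambient interval has length m(A) = 2 - (-3) = 5.
Since the holes are disjoint and sit inside A, by finite additivity
  m(H) = sum_i (b_i - a_i), and m(A \ H) = m(A) - m(H).
Computing the hole measures:
  m(H_1) = -2 - (-5/2) = 1/2.
  m(H_2) = -1/2 - (-1) = 1/2.
Summed: m(H) = 1/2 + 1/2 = 1.
So m(A \ H) = 5 - 1 = 4.

4


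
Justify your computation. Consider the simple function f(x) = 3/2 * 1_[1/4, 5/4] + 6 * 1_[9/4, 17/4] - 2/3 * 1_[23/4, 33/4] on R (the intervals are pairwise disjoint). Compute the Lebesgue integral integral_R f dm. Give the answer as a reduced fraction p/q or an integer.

For a simple function f = sum_i c_i * 1_{A_i} with disjoint A_i,
  integral f dm = sum_i c_i * m(A_i).
Lengths of the A_i:
  m(A_1) = 5/4 - 1/4 = 1.
  m(A_2) = 17/4 - 9/4 = 2.
  m(A_3) = 33/4 - 23/4 = 5/2.
Contributions c_i * m(A_i):
  (3/2) * (1) = 3/2.
  (6) * (2) = 12.
  (-2/3) * (5/2) = -5/3.
Total: 3/2 + 12 - 5/3 = 71/6.

71/6


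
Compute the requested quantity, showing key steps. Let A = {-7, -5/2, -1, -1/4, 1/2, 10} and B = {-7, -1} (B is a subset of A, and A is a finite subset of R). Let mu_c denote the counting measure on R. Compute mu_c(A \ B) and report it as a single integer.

Counting measure assigns mu_c(E) = |E| (number of elements) when E is finite. For B subset A, A \ B is the set of elements of A not in B, so |A \ B| = |A| - |B|.
|A| = 6, |B| = 2, so mu_c(A \ B) = 6 - 2 = 4.

4


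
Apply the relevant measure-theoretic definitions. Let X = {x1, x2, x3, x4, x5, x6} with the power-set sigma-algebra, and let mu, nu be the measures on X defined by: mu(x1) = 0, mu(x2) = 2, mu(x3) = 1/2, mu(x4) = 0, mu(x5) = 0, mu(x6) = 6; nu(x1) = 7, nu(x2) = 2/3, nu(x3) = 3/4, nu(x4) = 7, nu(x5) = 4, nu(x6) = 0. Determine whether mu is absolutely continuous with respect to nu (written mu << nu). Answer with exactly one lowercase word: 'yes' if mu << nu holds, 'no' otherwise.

mu << nu means: every nu-null measurable set is also mu-null; equivalently, for every atom x, if nu({x}) = 0 then mu({x}) = 0.
Checking each atom:
  x1: nu = 7 > 0 -> no constraint.
  x2: nu = 2/3 > 0 -> no constraint.
  x3: nu = 3/4 > 0 -> no constraint.
  x4: nu = 7 > 0 -> no constraint.
  x5: nu = 4 > 0 -> no constraint.
  x6: nu = 0, mu = 6 > 0 -> violates mu << nu.
The atom(s) x6 violate the condition (nu = 0 but mu > 0). Therefore mu is NOT absolutely continuous w.r.t. nu.

no


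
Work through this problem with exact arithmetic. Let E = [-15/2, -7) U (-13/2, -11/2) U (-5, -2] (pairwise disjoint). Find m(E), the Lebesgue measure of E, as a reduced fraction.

For pairwise disjoint intervals, m(union_i I_i) = sum_i m(I_i),
and m is invariant under swapping open/closed endpoints (single points have measure 0).
So m(E) = sum_i (b_i - a_i).
  I_1 has length -7 - (-15/2) = 1/2.
  I_2 has length -11/2 - (-13/2) = 1.
  I_3 has length -2 - (-5) = 3.
Summing:
  m(E) = 1/2 + 1 + 3 = 9/2.

9/2


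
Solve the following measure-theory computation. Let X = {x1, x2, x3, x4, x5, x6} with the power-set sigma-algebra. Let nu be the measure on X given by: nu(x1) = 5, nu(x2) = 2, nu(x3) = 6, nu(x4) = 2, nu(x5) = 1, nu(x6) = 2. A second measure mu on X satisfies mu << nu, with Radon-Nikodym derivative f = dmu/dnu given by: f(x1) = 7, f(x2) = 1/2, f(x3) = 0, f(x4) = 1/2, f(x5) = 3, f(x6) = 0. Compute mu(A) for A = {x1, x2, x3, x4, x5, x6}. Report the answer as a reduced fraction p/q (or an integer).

By the defining property of the Radon-Nikodym derivative, for every measurable set A,
  mu(A) = integral_A f dnu.
Since nu is a discrete measure concentrated on the atoms of X, the integral over A reduces to the sum
  mu(A) = sum_{x in A} f(x) * nu({x}).
Computing each term:
  x1: f(x1) * nu(x1) = 7 * 5 = 35.
  x2: f(x2) * nu(x2) = 1/2 * 2 = 1.
  x3: f(x3) * nu(x3) = 0 * 6 = 0.
  x4: f(x4) * nu(x4) = 1/2 * 2 = 1.
  x5: f(x5) * nu(x5) = 3 * 1 = 3.
  x6: f(x6) * nu(x6) = 0 * 2 = 0.
Summing: mu(A) = 35 + 1 + 0 + 1 + 3 + 0 = 40.

40


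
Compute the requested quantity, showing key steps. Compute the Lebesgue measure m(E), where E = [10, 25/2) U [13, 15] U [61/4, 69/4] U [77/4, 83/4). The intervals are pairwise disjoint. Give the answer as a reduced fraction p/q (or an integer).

For pairwise disjoint intervals, m(union_i I_i) = sum_i m(I_i),
and m is invariant under swapping open/closed endpoints (single points have measure 0).
So m(E) = sum_i (b_i - a_i).
  I_1 has length 25/2 - 10 = 5/2.
  I_2 has length 15 - 13 = 2.
  I_3 has length 69/4 - 61/4 = 2.
  I_4 has length 83/4 - 77/4 = 3/2.
Summing:
  m(E) = 5/2 + 2 + 2 + 3/2 = 8.

8


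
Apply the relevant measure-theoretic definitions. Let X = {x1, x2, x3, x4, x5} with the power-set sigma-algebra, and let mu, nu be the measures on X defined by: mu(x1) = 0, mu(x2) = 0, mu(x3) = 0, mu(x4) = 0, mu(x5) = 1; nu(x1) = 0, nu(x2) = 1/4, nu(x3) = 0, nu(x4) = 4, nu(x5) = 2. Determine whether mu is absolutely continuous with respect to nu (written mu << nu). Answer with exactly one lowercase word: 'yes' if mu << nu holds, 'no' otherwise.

mu << nu means: every nu-null measurable set is also mu-null; equivalently, for every atom x, if nu({x}) = 0 then mu({x}) = 0.
Checking each atom:
  x1: nu = 0, mu = 0 -> consistent with mu << nu.
  x2: nu = 1/4 > 0 -> no constraint.
  x3: nu = 0, mu = 0 -> consistent with mu << nu.
  x4: nu = 4 > 0 -> no constraint.
  x5: nu = 2 > 0 -> no constraint.
No atom violates the condition. Therefore mu << nu.

yes


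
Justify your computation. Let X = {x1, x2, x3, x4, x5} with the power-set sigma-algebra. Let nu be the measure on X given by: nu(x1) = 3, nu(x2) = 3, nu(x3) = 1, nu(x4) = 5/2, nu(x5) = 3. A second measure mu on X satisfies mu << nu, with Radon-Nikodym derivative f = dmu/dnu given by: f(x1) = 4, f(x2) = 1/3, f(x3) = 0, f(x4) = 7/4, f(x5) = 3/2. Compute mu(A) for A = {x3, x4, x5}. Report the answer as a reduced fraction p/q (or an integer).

By the defining property of the Radon-Nikodym derivative, for every measurable set A,
  mu(A) = integral_A f dnu.
Since nu is a discrete measure concentrated on the atoms of X, the integral over A reduces to the sum
  mu(A) = sum_{x in A} f(x) * nu({x}).
Computing each term:
  x3: f(x3) * nu(x3) = 0 * 1 = 0.
  x4: f(x4) * nu(x4) = 7/4 * 5/2 = 35/8.
  x5: f(x5) * nu(x5) = 3/2 * 3 = 9/2.
Summing: mu(A) = 0 + 35/8 + 9/2 = 71/8.

71/8


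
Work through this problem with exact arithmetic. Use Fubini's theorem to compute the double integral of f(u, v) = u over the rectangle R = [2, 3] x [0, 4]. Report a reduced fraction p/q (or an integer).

f(u, v) is a tensor product of a function of u and a function of v, and both factors are bounded continuous (hence Lebesgue integrable) on the rectangle, so Fubini's theorem applies:
  integral_R f d(m x m) = (integral_a1^b1 u du) * (integral_a2^b2 1 dv).
Inner integral in u: integral_{2}^{3} u du = (3^2 - 2^2)/2
  = 5/2.
Inner integral in v: integral_{0}^{4} 1 dv = (4^1 - 0^1)/1
  = 4.
Product: (5/2) * (4) = 10.

10


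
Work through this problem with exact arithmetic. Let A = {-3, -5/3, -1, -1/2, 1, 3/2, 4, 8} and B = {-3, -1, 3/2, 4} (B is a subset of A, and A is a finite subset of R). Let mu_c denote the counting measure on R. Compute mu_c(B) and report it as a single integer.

Counting measure assigns mu_c(E) = |E| (number of elements) when E is finite.
B has 4 element(s), so mu_c(B) = 4.

4


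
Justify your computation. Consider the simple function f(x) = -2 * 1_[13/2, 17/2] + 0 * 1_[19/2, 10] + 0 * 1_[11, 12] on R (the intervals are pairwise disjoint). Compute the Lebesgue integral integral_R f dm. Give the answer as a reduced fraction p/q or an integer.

For a simple function f = sum_i c_i * 1_{A_i} with disjoint A_i,
  integral f dm = sum_i c_i * m(A_i).
Lengths of the A_i:
  m(A_1) = 17/2 - 13/2 = 2.
  m(A_2) = 10 - 19/2 = 1/2.
  m(A_3) = 12 - 11 = 1.
Contributions c_i * m(A_i):
  (-2) * (2) = -4.
  (0) * (1/2) = 0.
  (0) * (1) = 0.
Total: -4 + 0 + 0 = -4.

-4


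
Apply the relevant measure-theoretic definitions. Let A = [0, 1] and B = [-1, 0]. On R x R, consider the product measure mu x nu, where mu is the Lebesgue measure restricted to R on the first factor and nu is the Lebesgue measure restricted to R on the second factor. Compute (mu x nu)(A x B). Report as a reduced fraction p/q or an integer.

For a measurable rectangle A x B, the product measure satisfies
  (mu x nu)(A x B) = mu(A) * nu(B).
  mu(A) = 1.
  nu(B) = 1.
  (mu x nu)(A x B) = 1 * 1 = 1.

1


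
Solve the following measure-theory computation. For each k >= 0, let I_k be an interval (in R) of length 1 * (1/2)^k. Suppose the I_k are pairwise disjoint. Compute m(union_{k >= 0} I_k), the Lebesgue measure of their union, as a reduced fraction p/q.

By countable additivity of the Lebesgue measure on pairwise disjoint measurable sets,
  m(union_{k >= 0} I_k) = sum_{k >= 0} m(I_k) = sum_{k >= 0} a * r^k,
  with a = 1 and r = 1/2.
Since 0 < r = 1/2 < 1, the geometric series converges:
  sum_{k >= 0} a * r^k = a / (1 - r).
  = 1 / (1 - 1/2)
  = 1 / (1/2)
  = 2.

2


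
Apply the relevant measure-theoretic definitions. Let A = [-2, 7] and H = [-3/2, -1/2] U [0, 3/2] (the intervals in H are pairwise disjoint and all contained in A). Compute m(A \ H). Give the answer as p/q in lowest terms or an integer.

The ambient interval has length m(A) = 7 - (-2) = 9.
Since the holes are disjoint and sit inside A, by finite additivity
  m(H) = sum_i (b_i - a_i), and m(A \ H) = m(A) - m(H).
Computing the hole measures:
  m(H_1) = -1/2 - (-3/2) = 1.
  m(H_2) = 3/2 - 0 = 3/2.
Summed: m(H) = 1 + 3/2 = 5/2.
So m(A \ H) = 9 - 5/2 = 13/2.

13/2


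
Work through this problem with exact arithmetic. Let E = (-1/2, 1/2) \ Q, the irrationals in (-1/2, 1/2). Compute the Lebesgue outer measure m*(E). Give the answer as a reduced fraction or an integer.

The interval I = (-1/2, 1/2) has m(I) = 1/2 - (-1/2) = 1 (endpoints are measure-zero, so open/closed/half-open agree). Write I = (I cap Q) u (I \ Q). The rationals in I are countable, so m*(I cap Q) = 0 (cover each rational by intervals whose total length is arbitrarily small). By countable subadditivity m*(I) <= m*(I cap Q) + m*(I \ Q), hence m*(I \ Q) >= m(I) = 1. The reverse inequality m*(I \ Q) <= m*(I) = 1 is trivial since (I \ Q) is a subset of I. Therefore m*(I \ Q) = 1.

1


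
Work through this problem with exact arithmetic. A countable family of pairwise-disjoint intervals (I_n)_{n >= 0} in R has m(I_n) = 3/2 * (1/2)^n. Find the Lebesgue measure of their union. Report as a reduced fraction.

By countable additivity of the Lebesgue measure on pairwise disjoint measurable sets,
  m(union_{n >= 0} I_n) = sum_{n >= 0} m(I_n) = sum_{n >= 0} a * r^n,
  with a = 3/2 and r = 1/2.
Since 0 < r = 1/2 < 1, the geometric series converges:
  sum_{n >= 0} a * r^n = a / (1 - r).
  = 3/2 / (1 - 1/2)
  = 3/2 / (1/2)
  = 3.

3


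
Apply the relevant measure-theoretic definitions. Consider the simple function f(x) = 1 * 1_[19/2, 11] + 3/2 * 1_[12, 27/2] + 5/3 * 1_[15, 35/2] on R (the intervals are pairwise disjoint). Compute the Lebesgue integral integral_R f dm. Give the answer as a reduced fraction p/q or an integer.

For a simple function f = sum_i c_i * 1_{A_i} with disjoint A_i,
  integral f dm = sum_i c_i * m(A_i).
Lengths of the A_i:
  m(A_1) = 11 - 19/2 = 3/2.
  m(A_2) = 27/2 - 12 = 3/2.
  m(A_3) = 35/2 - 15 = 5/2.
Contributions c_i * m(A_i):
  (1) * (3/2) = 3/2.
  (3/2) * (3/2) = 9/4.
  (5/3) * (5/2) = 25/6.
Total: 3/2 + 9/4 + 25/6 = 95/12.

95/12


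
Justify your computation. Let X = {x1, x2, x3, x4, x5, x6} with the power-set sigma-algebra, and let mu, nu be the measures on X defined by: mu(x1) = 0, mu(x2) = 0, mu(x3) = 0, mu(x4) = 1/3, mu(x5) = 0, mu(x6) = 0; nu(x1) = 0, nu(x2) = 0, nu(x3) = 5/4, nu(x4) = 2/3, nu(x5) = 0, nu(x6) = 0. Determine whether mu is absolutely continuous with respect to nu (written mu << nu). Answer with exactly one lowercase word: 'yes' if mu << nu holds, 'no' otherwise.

mu << nu means: every nu-null measurable set is also mu-null; equivalently, for every atom x, if nu({x}) = 0 then mu({x}) = 0.
Checking each atom:
  x1: nu = 0, mu = 0 -> consistent with mu << nu.
  x2: nu = 0, mu = 0 -> consistent with mu << nu.
  x3: nu = 5/4 > 0 -> no constraint.
  x4: nu = 2/3 > 0 -> no constraint.
  x5: nu = 0, mu = 0 -> consistent with mu << nu.
  x6: nu = 0, mu = 0 -> consistent with mu << nu.
No atom violates the condition. Therefore mu << nu.

yes


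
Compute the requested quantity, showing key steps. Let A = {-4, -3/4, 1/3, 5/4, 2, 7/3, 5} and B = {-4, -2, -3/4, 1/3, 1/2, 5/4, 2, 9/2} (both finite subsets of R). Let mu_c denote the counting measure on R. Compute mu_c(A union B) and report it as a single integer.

Counting measure on a finite set equals cardinality. By inclusion-exclusion, |A union B| = |A| + |B| - |A cap B|.
|A| = 7, |B| = 8, |A cap B| = 5.
So mu_c(A union B) = 7 + 8 - 5 = 10.

10


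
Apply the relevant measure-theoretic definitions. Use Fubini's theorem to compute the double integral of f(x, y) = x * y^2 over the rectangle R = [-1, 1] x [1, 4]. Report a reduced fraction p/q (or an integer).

f(x, y) is a tensor product of a function of x and a function of y, and both factors are bounded continuous (hence Lebesgue integrable) on the rectangle, so Fubini's theorem applies:
  integral_R f d(m x m) = (integral_a1^b1 x dx) * (integral_a2^b2 y^2 dy).
Inner integral in x: integral_{-1}^{1} x dx = (1^2 - (-1)^2)/2
  = 0.
Inner integral in y: integral_{1}^{4} y^2 dy = (4^3 - 1^3)/3
  = 21.
Product: (0) * (21) = 0.

0


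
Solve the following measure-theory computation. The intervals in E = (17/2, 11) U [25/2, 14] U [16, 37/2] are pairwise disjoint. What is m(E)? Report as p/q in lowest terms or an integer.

For pairwise disjoint intervals, m(union_i I_i) = sum_i m(I_i),
and m is invariant under swapping open/closed endpoints (single points have measure 0).
So m(E) = sum_i (b_i - a_i).
  I_1 has length 11 - 17/2 = 5/2.
  I_2 has length 14 - 25/2 = 3/2.
  I_3 has length 37/2 - 16 = 5/2.
Summing:
  m(E) = 5/2 + 3/2 + 5/2 = 13/2.

13/2


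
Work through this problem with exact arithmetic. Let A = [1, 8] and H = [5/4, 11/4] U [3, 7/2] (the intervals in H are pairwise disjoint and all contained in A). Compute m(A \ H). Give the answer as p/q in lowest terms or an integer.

The ambient interval has length m(A) = 8 - 1 = 7.
Since the holes are disjoint and sit inside A, by finite additivity
  m(H) = sum_i (b_i - a_i), and m(A \ H) = m(A) - m(H).
Computing the hole measures:
  m(H_1) = 11/4 - 5/4 = 3/2.
  m(H_2) = 7/2 - 3 = 1/2.
Summed: m(H) = 3/2 + 1/2 = 2.
So m(A \ H) = 7 - 2 = 5.

5


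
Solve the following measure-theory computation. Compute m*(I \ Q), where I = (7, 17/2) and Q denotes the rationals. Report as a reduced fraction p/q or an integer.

The interval I = (7, 17/2) has m(I) = 17/2 - 7 = 3/2 (endpoints are measure-zero, so open/closed/half-open agree). Write I = (I cap Q) u (I \ Q). The rationals in I are countable, so m*(I cap Q) = 0 (cover each rational by intervals whose total length is arbitrarily small). By countable subadditivity m*(I) <= m*(I cap Q) + m*(I \ Q), hence m*(I \ Q) >= m(I) = 3/2. The reverse inequality m*(I \ Q) <= m*(I) = 3/2 is trivial since (I \ Q) is a subset of I. Therefore m*(I \ Q) = 3/2.

3/2


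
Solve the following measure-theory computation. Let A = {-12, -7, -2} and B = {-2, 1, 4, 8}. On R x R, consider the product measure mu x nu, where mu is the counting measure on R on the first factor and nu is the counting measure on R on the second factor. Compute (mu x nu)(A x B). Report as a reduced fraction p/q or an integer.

For a measurable rectangle A x B, the product measure satisfies
  (mu x nu)(A x B) = mu(A) * nu(B).
  mu(A) = 3.
  nu(B) = 4.
  (mu x nu)(A x B) = 3 * 4 = 12.

12


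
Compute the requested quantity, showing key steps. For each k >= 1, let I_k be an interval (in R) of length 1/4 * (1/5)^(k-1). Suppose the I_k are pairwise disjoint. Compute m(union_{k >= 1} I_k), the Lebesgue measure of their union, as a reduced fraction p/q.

By countable additivity of the Lebesgue measure on pairwise disjoint measurable sets,
  m(union_{k >= 1} I_k) = sum_{k >= 1} m(I_k) = sum_{k >= 1} a * r^(k-1),
  with a = 1/4 and r = 1/5.
Since 0 < r = 1/5 < 1, the geometric series converges:
  sum_{k >= 1} a * r^(k-1) = a / (1 - r).
  = 1/4 / (1 - 1/5)
  = 1/4 / (4/5)
  = 5/16.

5/16


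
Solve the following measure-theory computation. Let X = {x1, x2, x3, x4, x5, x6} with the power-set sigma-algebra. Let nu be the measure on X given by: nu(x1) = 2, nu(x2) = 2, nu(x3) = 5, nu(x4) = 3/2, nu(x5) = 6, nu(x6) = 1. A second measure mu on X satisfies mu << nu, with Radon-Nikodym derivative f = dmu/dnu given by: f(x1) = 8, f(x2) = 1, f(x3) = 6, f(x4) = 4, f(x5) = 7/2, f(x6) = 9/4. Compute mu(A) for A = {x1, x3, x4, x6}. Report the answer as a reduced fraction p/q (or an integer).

By the defining property of the Radon-Nikodym derivative, for every measurable set A,
  mu(A) = integral_A f dnu.
Since nu is a discrete measure concentrated on the atoms of X, the integral over A reduces to the sum
  mu(A) = sum_{x in A} f(x) * nu({x}).
Computing each term:
  x1: f(x1) * nu(x1) = 8 * 2 = 16.
  x3: f(x3) * nu(x3) = 6 * 5 = 30.
  x4: f(x4) * nu(x4) = 4 * 3/2 = 6.
  x6: f(x6) * nu(x6) = 9/4 * 1 = 9/4.
Summing: mu(A) = 16 + 30 + 6 + 9/4 = 217/4.

217/4


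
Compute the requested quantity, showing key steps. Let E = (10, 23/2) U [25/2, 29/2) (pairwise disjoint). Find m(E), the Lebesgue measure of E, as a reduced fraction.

For pairwise disjoint intervals, m(union_i I_i) = sum_i m(I_i),
and m is invariant under swapping open/closed endpoints (single points have measure 0).
So m(E) = sum_i (b_i - a_i).
  I_1 has length 23/2 - 10 = 3/2.
  I_2 has length 29/2 - 25/2 = 2.
Summing:
  m(E) = 3/2 + 2 = 7/2.

7/2


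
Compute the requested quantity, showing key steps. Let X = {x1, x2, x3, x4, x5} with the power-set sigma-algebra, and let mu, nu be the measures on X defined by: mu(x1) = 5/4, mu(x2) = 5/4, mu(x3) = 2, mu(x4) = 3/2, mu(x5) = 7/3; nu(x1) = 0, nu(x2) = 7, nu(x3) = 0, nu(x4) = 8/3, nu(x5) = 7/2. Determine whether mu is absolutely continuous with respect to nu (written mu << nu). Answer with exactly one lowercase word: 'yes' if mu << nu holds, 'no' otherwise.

mu << nu means: every nu-null measurable set is also mu-null; equivalently, for every atom x, if nu({x}) = 0 then mu({x}) = 0.
Checking each atom:
  x1: nu = 0, mu = 5/4 > 0 -> violates mu << nu.
  x2: nu = 7 > 0 -> no constraint.
  x3: nu = 0, mu = 2 > 0 -> violates mu << nu.
  x4: nu = 8/3 > 0 -> no constraint.
  x5: nu = 7/2 > 0 -> no constraint.
The atom(s) x1, x3 violate the condition (nu = 0 but mu > 0). Therefore mu is NOT absolutely continuous w.r.t. nu.

no


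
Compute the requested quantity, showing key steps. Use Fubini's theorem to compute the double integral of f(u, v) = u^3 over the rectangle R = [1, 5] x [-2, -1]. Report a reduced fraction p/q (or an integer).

f(u, v) is a tensor product of a function of u and a function of v, and both factors are bounded continuous (hence Lebesgue integrable) on the rectangle, so Fubini's theorem applies:
  integral_R f d(m x m) = (integral_a1^b1 u^3 du) * (integral_a2^b2 1 dv).
Inner integral in u: integral_{1}^{5} u^3 du = (5^4 - 1^4)/4
  = 156.
Inner integral in v: integral_{-2}^{-1} 1 dv = ((-1)^1 - (-2)^1)/1
  = 1.
Product: (156) * (1) = 156.

156


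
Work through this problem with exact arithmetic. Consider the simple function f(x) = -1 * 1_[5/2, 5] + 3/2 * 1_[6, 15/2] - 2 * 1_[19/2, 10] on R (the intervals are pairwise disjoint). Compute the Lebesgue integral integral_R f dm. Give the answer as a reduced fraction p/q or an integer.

For a simple function f = sum_i c_i * 1_{A_i} with disjoint A_i,
  integral f dm = sum_i c_i * m(A_i).
Lengths of the A_i:
  m(A_1) = 5 - 5/2 = 5/2.
  m(A_2) = 15/2 - 6 = 3/2.
  m(A_3) = 10 - 19/2 = 1/2.
Contributions c_i * m(A_i):
  (-1) * (5/2) = -5/2.
  (3/2) * (3/2) = 9/4.
  (-2) * (1/2) = -1.
Total: -5/2 + 9/4 - 1 = -5/4.

-5/4


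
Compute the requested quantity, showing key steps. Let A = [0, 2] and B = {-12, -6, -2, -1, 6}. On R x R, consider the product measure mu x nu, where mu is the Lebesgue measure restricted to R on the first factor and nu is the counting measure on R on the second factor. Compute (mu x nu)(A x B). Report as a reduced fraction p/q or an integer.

For a measurable rectangle A x B, the product measure satisfies
  (mu x nu)(A x B) = mu(A) * nu(B).
  mu(A) = 2.
  nu(B) = 5.
  (mu x nu)(A x B) = 2 * 5 = 10.

10


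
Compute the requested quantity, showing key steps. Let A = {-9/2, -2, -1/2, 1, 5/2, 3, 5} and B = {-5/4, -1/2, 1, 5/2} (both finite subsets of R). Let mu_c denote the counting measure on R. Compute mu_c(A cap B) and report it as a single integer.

Counting measure on a finite set equals cardinality. mu_c(A cap B) = |A cap B| (elements appearing in both).
Enumerating the elements of A that also lie in B gives 3 element(s).
So mu_c(A cap B) = 3.

3


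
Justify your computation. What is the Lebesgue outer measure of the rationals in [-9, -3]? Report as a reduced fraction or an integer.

Q cap [-9, -3] is countable; list its elements as q_1, q_2, ... . Fix eps > 0 and cover the k-th point by an interval of length eps * 2^(-k). The cover has total length eps * sum_{k>=1} 2^(-k) = eps, so by definition of outer measure m*(Q cap [-9, -3]) <= eps. Since eps was arbitrary and m* >= 0, the outer measure is 0.

0


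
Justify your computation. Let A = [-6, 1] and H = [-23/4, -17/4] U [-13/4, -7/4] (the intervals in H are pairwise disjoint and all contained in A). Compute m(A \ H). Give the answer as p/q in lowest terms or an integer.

The ambient interval has length m(A) = 1 - (-6) = 7.
Since the holes are disjoint and sit inside A, by finite additivity
  m(H) = sum_i (b_i - a_i), and m(A \ H) = m(A) - m(H).
Computing the hole measures:
  m(H_1) = -17/4 - (-23/4) = 3/2.
  m(H_2) = -7/4 - (-13/4) = 3/2.
Summed: m(H) = 3/2 + 3/2 = 3.
So m(A \ H) = 7 - 3 = 4.

4


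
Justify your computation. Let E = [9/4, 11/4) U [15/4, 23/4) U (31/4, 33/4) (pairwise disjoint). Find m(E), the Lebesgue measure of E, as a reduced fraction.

For pairwise disjoint intervals, m(union_i I_i) = sum_i m(I_i),
and m is invariant under swapping open/closed endpoints (single points have measure 0).
So m(E) = sum_i (b_i - a_i).
  I_1 has length 11/4 - 9/4 = 1/2.
  I_2 has length 23/4 - 15/4 = 2.
  I_3 has length 33/4 - 31/4 = 1/2.
Summing:
  m(E) = 1/2 + 2 + 1/2 = 3.

3


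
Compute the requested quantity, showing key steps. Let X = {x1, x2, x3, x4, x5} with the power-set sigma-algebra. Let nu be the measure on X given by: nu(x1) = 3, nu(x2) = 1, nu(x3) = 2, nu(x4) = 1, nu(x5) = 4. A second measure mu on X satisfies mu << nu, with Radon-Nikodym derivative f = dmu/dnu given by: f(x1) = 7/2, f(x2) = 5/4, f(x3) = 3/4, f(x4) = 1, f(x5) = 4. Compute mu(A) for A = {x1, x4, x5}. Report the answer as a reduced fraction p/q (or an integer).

By the defining property of the Radon-Nikodym derivative, for every measurable set A,
  mu(A) = integral_A f dnu.
Since nu is a discrete measure concentrated on the atoms of X, the integral over A reduces to the sum
  mu(A) = sum_{x in A} f(x) * nu({x}).
Computing each term:
  x1: f(x1) * nu(x1) = 7/2 * 3 = 21/2.
  x4: f(x4) * nu(x4) = 1 * 1 = 1.
  x5: f(x5) * nu(x5) = 4 * 4 = 16.
Summing: mu(A) = 21/2 + 1 + 16 = 55/2.

55/2


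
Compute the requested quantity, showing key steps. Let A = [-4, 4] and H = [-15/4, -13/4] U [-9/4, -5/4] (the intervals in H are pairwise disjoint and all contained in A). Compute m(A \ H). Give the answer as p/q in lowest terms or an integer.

The ambient interval has length m(A) = 4 - (-4) = 8.
Since the holes are disjoint and sit inside A, by finite additivity
  m(H) = sum_i (b_i - a_i), and m(A \ H) = m(A) - m(H).
Computing the hole measures:
  m(H_1) = -13/4 - (-15/4) = 1/2.
  m(H_2) = -5/4 - (-9/4) = 1.
Summed: m(H) = 1/2 + 1 = 3/2.
So m(A \ H) = 8 - 3/2 = 13/2.

13/2


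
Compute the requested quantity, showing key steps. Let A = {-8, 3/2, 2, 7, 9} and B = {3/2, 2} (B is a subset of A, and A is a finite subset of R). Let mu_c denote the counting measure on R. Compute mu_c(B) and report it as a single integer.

Counting measure assigns mu_c(E) = |E| (number of elements) when E is finite.
B has 2 element(s), so mu_c(B) = 2.

2


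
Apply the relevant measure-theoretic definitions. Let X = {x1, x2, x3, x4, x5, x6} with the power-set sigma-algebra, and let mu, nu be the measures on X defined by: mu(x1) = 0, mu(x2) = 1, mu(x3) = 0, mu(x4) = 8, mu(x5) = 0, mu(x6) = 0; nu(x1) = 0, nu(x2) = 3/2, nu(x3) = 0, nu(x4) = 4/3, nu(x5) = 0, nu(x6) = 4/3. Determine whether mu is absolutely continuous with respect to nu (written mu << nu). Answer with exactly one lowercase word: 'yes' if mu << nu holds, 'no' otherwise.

mu << nu means: every nu-null measurable set is also mu-null; equivalently, for every atom x, if nu({x}) = 0 then mu({x}) = 0.
Checking each atom:
  x1: nu = 0, mu = 0 -> consistent with mu << nu.
  x2: nu = 3/2 > 0 -> no constraint.
  x3: nu = 0, mu = 0 -> consistent with mu << nu.
  x4: nu = 4/3 > 0 -> no constraint.
  x5: nu = 0, mu = 0 -> consistent with mu << nu.
  x6: nu = 4/3 > 0 -> no constraint.
No atom violates the condition. Therefore mu << nu.

yes


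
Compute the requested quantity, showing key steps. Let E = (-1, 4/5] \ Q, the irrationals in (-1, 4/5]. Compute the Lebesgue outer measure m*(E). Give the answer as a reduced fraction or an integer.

The interval I = (-1, 4/5] has m(I) = 4/5 - (-1) = 9/5 (endpoints are measure-zero, so open/closed/half-open agree). Write I = (I cap Q) u (I \ Q). The rationals in I are countable, so m*(I cap Q) = 0 (cover each rational by intervals whose total length is arbitrarily small). By countable subadditivity m*(I) <= m*(I cap Q) + m*(I \ Q), hence m*(I \ Q) >= m(I) = 9/5. The reverse inequality m*(I \ Q) <= m*(I) = 9/5 is trivial since (I \ Q) is a subset of I. Therefore m*(I \ Q) = 9/5.

9/5


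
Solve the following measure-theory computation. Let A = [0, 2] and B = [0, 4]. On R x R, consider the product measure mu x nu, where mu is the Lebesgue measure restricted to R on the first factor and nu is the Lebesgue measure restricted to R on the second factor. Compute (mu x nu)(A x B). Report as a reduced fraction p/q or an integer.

For a measurable rectangle A x B, the product measure satisfies
  (mu x nu)(A x B) = mu(A) * nu(B).
  mu(A) = 2.
  nu(B) = 4.
  (mu x nu)(A x B) = 2 * 4 = 8.

8


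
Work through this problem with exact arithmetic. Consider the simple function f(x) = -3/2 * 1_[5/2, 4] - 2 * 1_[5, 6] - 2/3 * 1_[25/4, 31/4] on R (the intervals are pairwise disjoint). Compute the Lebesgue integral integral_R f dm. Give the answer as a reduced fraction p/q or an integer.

For a simple function f = sum_i c_i * 1_{A_i} with disjoint A_i,
  integral f dm = sum_i c_i * m(A_i).
Lengths of the A_i:
  m(A_1) = 4 - 5/2 = 3/2.
  m(A_2) = 6 - 5 = 1.
  m(A_3) = 31/4 - 25/4 = 3/2.
Contributions c_i * m(A_i):
  (-3/2) * (3/2) = -9/4.
  (-2) * (1) = -2.
  (-2/3) * (3/2) = -1.
Total: -9/4 - 2 - 1 = -21/4.

-21/4


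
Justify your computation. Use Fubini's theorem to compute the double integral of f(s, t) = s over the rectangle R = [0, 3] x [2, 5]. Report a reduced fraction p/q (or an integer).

f(s, t) is a tensor product of a function of s and a function of t, and both factors are bounded continuous (hence Lebesgue integrable) on the rectangle, so Fubini's theorem applies:
  integral_R f d(m x m) = (integral_a1^b1 s ds) * (integral_a2^b2 1 dt).
Inner integral in s: integral_{0}^{3} s ds = (3^2 - 0^2)/2
  = 9/2.
Inner integral in t: integral_{2}^{5} 1 dt = (5^1 - 2^1)/1
  = 3.
Product: (9/2) * (3) = 27/2.

27/2


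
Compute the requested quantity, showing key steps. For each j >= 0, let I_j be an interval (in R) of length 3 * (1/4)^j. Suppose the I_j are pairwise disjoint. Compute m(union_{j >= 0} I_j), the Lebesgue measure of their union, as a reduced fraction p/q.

By countable additivity of the Lebesgue measure on pairwise disjoint measurable sets,
  m(union_{j >= 0} I_j) = sum_{j >= 0} m(I_j) = sum_{j >= 0} a * r^j,
  with a = 3 and r = 1/4.
Since 0 < r = 1/4 < 1, the geometric series converges:
  sum_{j >= 0} a * r^j = a / (1 - r).
  = 3 / (1 - 1/4)
  = 3 / (3/4)
  = 4.

4


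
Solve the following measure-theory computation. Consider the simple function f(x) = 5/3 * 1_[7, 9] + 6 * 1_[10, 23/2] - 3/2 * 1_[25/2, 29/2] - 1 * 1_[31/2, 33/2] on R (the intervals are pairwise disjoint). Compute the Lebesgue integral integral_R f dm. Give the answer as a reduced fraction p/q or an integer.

For a simple function f = sum_i c_i * 1_{A_i} with disjoint A_i,
  integral f dm = sum_i c_i * m(A_i).
Lengths of the A_i:
  m(A_1) = 9 - 7 = 2.
  m(A_2) = 23/2 - 10 = 3/2.
  m(A_3) = 29/2 - 25/2 = 2.
  m(A_4) = 33/2 - 31/2 = 1.
Contributions c_i * m(A_i):
  (5/3) * (2) = 10/3.
  (6) * (3/2) = 9.
  (-3/2) * (2) = -3.
  (-1) * (1) = -1.
Total: 10/3 + 9 - 3 - 1 = 25/3.

25/3


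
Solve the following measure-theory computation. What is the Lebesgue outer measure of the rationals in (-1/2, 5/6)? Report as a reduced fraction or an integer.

E = Q cap (-1/2, 5/6) is a subset of Q, which is countable. Enumerate Q = {q_1, q_2, ...}; for any eps > 0, cover q_k by the open interval (q_k - eps/2^(k+1), q_k + eps/2^(k+1)), of length eps/2^k. The total cover length is sum_{k>=1} eps/2^k = eps. Hence m*(E) <= m*(Q) <= eps for every eps > 0, and since outer measure is non-negative, m*(E) = 0.

0


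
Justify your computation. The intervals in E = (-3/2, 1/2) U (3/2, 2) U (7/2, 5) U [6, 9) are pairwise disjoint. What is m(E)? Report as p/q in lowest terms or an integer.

For pairwise disjoint intervals, m(union_i I_i) = sum_i m(I_i),
and m is invariant under swapping open/closed endpoints (single points have measure 0).
So m(E) = sum_i (b_i - a_i).
  I_1 has length 1/2 - (-3/2) = 2.
  I_2 has length 2 - 3/2 = 1/2.
  I_3 has length 5 - 7/2 = 3/2.
  I_4 has length 9 - 6 = 3.
Summing:
  m(E) = 2 + 1/2 + 3/2 + 3 = 7.

7


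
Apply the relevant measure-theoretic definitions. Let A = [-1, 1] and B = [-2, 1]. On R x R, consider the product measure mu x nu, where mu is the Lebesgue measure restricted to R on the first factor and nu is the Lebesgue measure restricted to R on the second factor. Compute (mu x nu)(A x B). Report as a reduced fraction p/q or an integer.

For a measurable rectangle A x B, the product measure satisfies
  (mu x nu)(A x B) = mu(A) * nu(B).
  mu(A) = 2.
  nu(B) = 3.
  (mu x nu)(A x B) = 2 * 3 = 6.

6


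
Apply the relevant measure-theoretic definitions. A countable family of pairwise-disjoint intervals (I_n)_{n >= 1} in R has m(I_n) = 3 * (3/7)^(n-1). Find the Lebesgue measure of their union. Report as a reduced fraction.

By countable additivity of the Lebesgue measure on pairwise disjoint measurable sets,
  m(union_{n >= 1} I_n) = sum_{n >= 1} m(I_n) = sum_{n >= 1} a * r^(n-1),
  with a = 3 and r = 3/7.
Since 0 < r = 3/7 < 1, the geometric series converges:
  sum_{n >= 1} a * r^(n-1) = a / (1 - r).
  = 3 / (1 - 3/7)
  = 3 / (4/7)
  = 21/4.

21/4


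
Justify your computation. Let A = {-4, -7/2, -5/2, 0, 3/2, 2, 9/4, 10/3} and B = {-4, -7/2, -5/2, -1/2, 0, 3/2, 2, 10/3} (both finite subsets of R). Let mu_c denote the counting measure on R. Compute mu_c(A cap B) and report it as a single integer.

Counting measure on a finite set equals cardinality. mu_c(A cap B) = |A cap B| (elements appearing in both).
Enumerating the elements of A that also lie in B gives 7 element(s).
So mu_c(A cap B) = 7.

7


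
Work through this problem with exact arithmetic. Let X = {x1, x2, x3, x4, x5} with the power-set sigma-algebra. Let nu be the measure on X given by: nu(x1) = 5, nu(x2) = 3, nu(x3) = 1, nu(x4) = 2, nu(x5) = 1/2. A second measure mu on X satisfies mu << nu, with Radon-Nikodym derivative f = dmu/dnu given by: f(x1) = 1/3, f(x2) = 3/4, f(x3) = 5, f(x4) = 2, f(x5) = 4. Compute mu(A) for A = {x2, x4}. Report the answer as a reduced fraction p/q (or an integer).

By the defining property of the Radon-Nikodym derivative, for every measurable set A,
  mu(A) = integral_A f dnu.
Since nu is a discrete measure concentrated on the atoms of X, the integral over A reduces to the sum
  mu(A) = sum_{x in A} f(x) * nu({x}).
Computing each term:
  x2: f(x2) * nu(x2) = 3/4 * 3 = 9/4.
  x4: f(x4) * nu(x4) = 2 * 2 = 4.
Summing: mu(A) = 9/4 + 4 = 25/4.

25/4


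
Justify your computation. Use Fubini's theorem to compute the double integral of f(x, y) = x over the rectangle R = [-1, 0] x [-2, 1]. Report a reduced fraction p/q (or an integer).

f(x, y) is a tensor product of a function of x and a function of y, and both factors are bounded continuous (hence Lebesgue integrable) on the rectangle, so Fubini's theorem applies:
  integral_R f d(m x m) = (integral_a1^b1 x dx) * (integral_a2^b2 1 dy).
Inner integral in x: integral_{-1}^{0} x dx = (0^2 - (-1)^2)/2
  = -1/2.
Inner integral in y: integral_{-2}^{1} 1 dy = (1^1 - (-2)^1)/1
  = 3.
Product: (-1/2) * (3) = -3/2.

-3/2


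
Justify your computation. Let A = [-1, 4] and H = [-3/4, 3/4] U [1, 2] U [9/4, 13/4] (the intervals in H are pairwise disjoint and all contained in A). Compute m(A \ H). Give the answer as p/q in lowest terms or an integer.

The ambient interval has length m(A) = 4 - (-1) = 5.
Since the holes are disjoint and sit inside A, by finite additivity
  m(H) = sum_i (b_i - a_i), and m(A \ H) = m(A) - m(H).
Computing the hole measures:
  m(H_1) = 3/4 - (-3/4) = 3/2.
  m(H_2) = 2 - 1 = 1.
  m(H_3) = 13/4 - 9/4 = 1.
Summed: m(H) = 3/2 + 1 + 1 = 7/2.
So m(A \ H) = 5 - 7/2 = 3/2.

3/2
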